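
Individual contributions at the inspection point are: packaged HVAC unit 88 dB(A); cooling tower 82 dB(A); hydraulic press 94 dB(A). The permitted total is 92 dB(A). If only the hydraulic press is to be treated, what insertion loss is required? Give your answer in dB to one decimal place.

5.0 dB

Everything except the hydraulic press sums to 10^(88/10) + 10^(82/10) = 7.894e+08 in linear terms, 88.97 dB(A).
To meet 92 dB(A) overall, the treated hydraulic press may contribute at most 10^(92/10) − 7.894e+08 = 7.954e+08, i.e. 89.01 dB(A).
Required insertion loss = 94 − 89.01 = 4.99 dB.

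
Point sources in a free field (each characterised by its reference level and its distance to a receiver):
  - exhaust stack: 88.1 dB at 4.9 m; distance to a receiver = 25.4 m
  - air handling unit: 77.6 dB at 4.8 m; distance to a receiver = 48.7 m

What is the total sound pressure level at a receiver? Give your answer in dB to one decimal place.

First find each source's level at the receiver (point-source: −20·log₁₀(r/r_ref)), then combine on an intensity basis.
exhaust stack: 88.1 − 20·log₁₀(25.4/4.9) = 88.1 − 14.29 = 73.81 dB.
air handling unit: 77.6 − 20·log₁₀(48.7/4.8) = 77.6 − 20.13 = 57.47 dB.
Σ 10^(L/10) = 2.459e+07 → L_total = 10·log₁₀(2.459e+07) = 73.91 dB.

73.9 dB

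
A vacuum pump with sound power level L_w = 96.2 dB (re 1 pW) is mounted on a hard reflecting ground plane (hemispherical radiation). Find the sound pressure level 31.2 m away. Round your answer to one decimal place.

58.3 dB

Free-field hemispherical radiation: L_p = L_w − 10·log₁₀(2π·r²), r = 31.2 m.
2π·r² = 6116 m², 10·log₁₀ of that is 37.865 dB.
L_p = 96.2 − 37.865 = 58.34 dB.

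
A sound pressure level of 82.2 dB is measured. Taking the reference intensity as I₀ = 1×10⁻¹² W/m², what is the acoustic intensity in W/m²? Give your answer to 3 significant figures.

0.000166 W/m²

I/I₀ = 10^(82.2/10) = 1.66e+08, so I = 1.66e+08 × 10⁻¹² W/m².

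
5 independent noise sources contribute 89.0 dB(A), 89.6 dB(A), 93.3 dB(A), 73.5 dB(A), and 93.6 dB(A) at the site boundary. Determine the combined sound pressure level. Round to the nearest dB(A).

98 dB(A)

For uncorrelated sources the intensities add, so convert each level to linear form, sum, and take 10·log₁₀ of the total.
Σ 10^(L/10) = 10^(89.0/10) + 10^(89.6/10) + 10^(93.3/10) + 10^(73.5/10) + 10^(93.6/10) = 6.158e+09.
L_total = 10·log₁₀(6.158e+09) = 97.89 dB(A).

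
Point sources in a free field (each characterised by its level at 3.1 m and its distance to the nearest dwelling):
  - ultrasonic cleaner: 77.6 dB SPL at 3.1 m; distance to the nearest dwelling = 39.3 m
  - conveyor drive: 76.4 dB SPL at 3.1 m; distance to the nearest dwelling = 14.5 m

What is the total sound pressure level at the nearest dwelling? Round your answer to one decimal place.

Propagate each source to the receiver with L = L_ref − 20·log₁₀(r/r_ref), then add intensities.
ultrasonic cleaner: 77.6 − 20·log₁₀(39.3/3.1) = 77.6 − 22.06 = 55.54 dB SPL.
conveyor drive: 76.4 − 20·log₁₀(14.5/3.1) = 76.4 − 13.40 = 63.00 dB SPL.
Σ 10^(L/10) = 2.353e+06 → L_total = 10·log₁₀(2.353e+06) = 63.72 dB SPL.

63.7 dB SPL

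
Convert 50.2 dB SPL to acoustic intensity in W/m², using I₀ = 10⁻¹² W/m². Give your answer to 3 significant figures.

1.05e-07 W/m²

L = 10·log₁₀(I/I₀) ⇒ I = I₀·10^(L/10) = 10⁻¹² × 10^5.02.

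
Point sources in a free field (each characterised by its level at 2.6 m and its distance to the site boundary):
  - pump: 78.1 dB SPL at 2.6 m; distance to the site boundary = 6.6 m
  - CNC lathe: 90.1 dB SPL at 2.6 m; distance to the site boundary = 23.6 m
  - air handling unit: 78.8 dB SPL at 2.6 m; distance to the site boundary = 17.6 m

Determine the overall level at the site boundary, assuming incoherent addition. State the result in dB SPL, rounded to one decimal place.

73.8 dB SPL

First find each source's level at the receiver (point-source: −20·log₁₀(r/r_ref)), then combine on an intensity basis.
pump: 78.1 − 20·log₁₀(6.6/2.6) = 78.1 − 8.09 = 70.01 dB SPL.
CNC lathe: 90.1 − 20·log₁₀(23.6/2.6) = 90.1 − 19.16 = 70.94 dB SPL.
air handling unit: 78.8 − 20·log₁₀(17.6/2.6) = 78.8 − 16.61 = 62.19 dB SPL.
Σ 10^(L/10) = 2.410e+07 → L_total = 10·log₁₀(2.410e+07) = 73.82 dB SPL.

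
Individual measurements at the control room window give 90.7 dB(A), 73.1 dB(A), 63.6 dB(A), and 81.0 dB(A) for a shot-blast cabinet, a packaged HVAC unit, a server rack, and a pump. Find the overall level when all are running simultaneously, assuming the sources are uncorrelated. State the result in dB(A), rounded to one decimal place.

Incoherent sources combine by intensity addition: L_total = 10·log₁₀(Σ 10^(L_i/10)).
Σ 10^(L/10) = 10^(90.7/10) + 10^(73.1/10) + 10^(63.6/10) + 10^(81.0/10) = 1.323e+09.
L_total = 10·log₁₀(1.323e+09) = 91.22 dB(A).

91.2 dB(A)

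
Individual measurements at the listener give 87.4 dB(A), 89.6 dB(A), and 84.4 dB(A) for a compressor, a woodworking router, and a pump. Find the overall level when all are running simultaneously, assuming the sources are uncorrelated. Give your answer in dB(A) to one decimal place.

Incoherent sources combine by intensity addition: L_total = 10·log₁₀(Σ 10^(L_i/10)).
Σ 10^(L/10) = 10^(87.4/10) + 10^(89.6/10) + 10^(84.4/10) = 1.737e+09.
L_total = 10·log₁₀(1.737e+09) = 92.40 dB(A).

92.4 dB(A)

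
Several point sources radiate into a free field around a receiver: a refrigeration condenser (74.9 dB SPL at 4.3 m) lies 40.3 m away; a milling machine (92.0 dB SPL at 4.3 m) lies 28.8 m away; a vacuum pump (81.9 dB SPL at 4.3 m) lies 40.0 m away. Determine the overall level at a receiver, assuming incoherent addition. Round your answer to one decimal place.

75.7 dB SPL

First find each source's level at the receiver (point-source: −20·log₁₀(r/r_ref)), then combine on an intensity basis.
refrigeration condenser: 74.9 − 20·log₁₀(40.3/4.3) = 74.9 − 19.44 = 55.46 dB SPL.
milling machine: 92.0 − 20·log₁₀(28.8/4.3) = 92.0 − 16.52 = 75.48 dB SPL.
vacuum pump: 81.9 − 20·log₁₀(40.0/4.3) = 81.9 − 19.37 = 62.53 dB SPL.
Σ 10^(L/10) = 3.747e+07 → L_total = 10·log₁₀(3.747e+07) = 75.74 dB SPL.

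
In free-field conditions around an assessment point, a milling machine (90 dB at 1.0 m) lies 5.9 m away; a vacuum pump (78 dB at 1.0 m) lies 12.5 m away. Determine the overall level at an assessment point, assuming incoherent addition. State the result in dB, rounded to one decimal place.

74.6 dB

Apply inverse-square spreading to bring every level to the receiver, then sum 10^(L/10).
milling machine: 90 − 20·log₁₀(5.9/1.0) = 90 − 15.42 = 74.58 dB.
vacuum pump: 78 − 20·log₁₀(12.5/1.0) = 78 − 21.94 = 56.06 dB.
Σ 10^(L/10) = 2.913e+07 → L_total = 10·log₁₀(2.913e+07) = 74.64 dB.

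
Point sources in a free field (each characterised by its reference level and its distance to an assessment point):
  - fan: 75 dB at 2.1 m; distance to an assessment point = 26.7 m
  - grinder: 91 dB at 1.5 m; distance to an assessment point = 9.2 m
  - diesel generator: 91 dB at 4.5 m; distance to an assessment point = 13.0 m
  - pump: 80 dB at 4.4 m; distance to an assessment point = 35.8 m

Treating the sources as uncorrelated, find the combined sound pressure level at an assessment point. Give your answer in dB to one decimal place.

First find each source's level at the receiver (point-source: −20·log₁₀(r/r_ref)), then combine on an intensity basis.
fan: 75 − 20·log₁₀(26.7/2.1) = 75 − 22.09 = 52.91 dB.
grinder: 91 − 20·log₁₀(9.2/1.5) = 91 − 15.75 = 75.25 dB.
diesel generator: 91 − 20·log₁₀(13.0/4.5) = 91 − 9.21 = 81.79 dB.
pump: 80 − 20·log₁₀(35.8/4.4) = 80 − 18.21 = 61.79 dB.
Σ 10^(L/10) = 1.860e+08 → L_total = 10·log₁₀(1.860e+08) = 82.70 dB.

82.7 dB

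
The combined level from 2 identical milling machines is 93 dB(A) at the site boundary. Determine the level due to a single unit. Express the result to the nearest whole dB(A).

90 dB(A)

2 equal contributions raise the level by 10·log₁₀ 2 = 3.010 dB, so each unit alone gives 93 − 3.010.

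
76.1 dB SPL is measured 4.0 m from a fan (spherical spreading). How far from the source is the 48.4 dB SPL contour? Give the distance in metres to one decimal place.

97.1 m

Point-source spreading drops the level by 20·log₁₀(r₂/r₁); inverting, r₂/r₁ = 10^(ΔL/20).
r₂ = 4.0·10^((76.1−48.4)/20) = 4.0·10^(27.7/20) = 97.06 m.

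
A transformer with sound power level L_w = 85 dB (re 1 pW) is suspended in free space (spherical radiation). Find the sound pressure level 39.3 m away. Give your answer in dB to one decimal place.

The power spreads over a sphere of area 4π·r², so L_p = L_w − 10·log₁₀(4π·r²).
4π·r² = 1.941e+04 m², 10·log₁₀ of that is 42.880 dB.
L_p = 85 − 42.880 = 42.12 dB.

42.1 dB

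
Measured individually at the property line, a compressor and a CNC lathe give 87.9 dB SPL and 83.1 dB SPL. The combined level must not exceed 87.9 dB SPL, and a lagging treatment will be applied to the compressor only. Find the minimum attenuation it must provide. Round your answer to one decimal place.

The untreated sources together contribute 10^(83.1/10) = 2.042e+08, i.e. 83.10 dB SPL.
The limit corresponds to 10^(87.9/10) = 6.166e+08; subtracting the fixed part leaves 4.124e+08 for the compressor, i.e. 86.15 dB SPL.
So the compressor must be reduced from 87.9 to 86.15 dB SPL: IL = 1.75 dB.

1.7 dB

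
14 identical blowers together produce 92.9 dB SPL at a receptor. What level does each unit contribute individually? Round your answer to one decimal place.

For N identical incoherent sources L_total = L₁ + 10·log₁₀ N, so L₁ = 92.9 − 10·log₁₀(14) = 92.9 − 11.461.

81.4 dB SPL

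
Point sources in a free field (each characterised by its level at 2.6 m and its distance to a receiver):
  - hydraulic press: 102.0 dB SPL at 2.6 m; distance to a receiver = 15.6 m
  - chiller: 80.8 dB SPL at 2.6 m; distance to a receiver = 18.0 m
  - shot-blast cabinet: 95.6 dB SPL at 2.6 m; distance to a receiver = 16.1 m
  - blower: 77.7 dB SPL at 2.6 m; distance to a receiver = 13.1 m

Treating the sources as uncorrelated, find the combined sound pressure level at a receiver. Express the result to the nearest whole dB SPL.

87 dB SPL

Propagate each source to the receiver with L = L_ref − 20·log₁₀(r/r_ref), then add intensities.
hydraulic press: 102.0 − 20·log₁₀(15.6/2.6) = 102.0 − 15.56 = 86.44 dB SPL.
chiller: 80.8 − 20·log₁₀(18.0/2.6) = 80.8 − 16.81 = 63.99 dB SPL.
shot-blast cabinet: 95.6 − 20·log₁₀(16.1/2.6) = 95.6 − 15.84 = 79.76 dB SPL.
blower: 77.7 − 20·log₁₀(13.1/2.6) = 77.7 − 14.05 = 63.65 dB SPL.
Σ 10^(L/10) = 5.398e+08 → L_total = 10·log₁₀(5.398e+08) = 87.32 dB SPL.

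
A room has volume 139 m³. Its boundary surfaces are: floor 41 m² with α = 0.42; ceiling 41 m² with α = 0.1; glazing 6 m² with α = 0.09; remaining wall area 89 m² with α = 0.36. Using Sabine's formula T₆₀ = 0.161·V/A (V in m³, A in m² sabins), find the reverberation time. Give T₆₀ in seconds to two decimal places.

0.42 s

Summing Sᵢαᵢ: 41·0.42 + 41·0.1 + 6·0.09 + 89·0.36 = 53.90 m².
T₆₀ = 0.161 × 139 / 53.90 = 0.415 s.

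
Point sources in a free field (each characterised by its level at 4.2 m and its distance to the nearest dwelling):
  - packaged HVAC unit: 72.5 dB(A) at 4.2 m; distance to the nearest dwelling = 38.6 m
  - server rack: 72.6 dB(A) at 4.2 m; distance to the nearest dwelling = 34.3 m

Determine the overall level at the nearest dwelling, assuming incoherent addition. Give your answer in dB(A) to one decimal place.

First find each source's level at the receiver (point-source: −20·log₁₀(r/r_ref)), then combine on an intensity basis.
packaged HVAC unit: 72.5 − 20·log₁₀(38.6/4.2) = 72.5 − 19.27 = 53.23 dB(A).
server rack: 72.6 − 20·log₁₀(34.3/4.2) = 72.6 − 18.24 = 54.36 dB(A).
Σ 10^(L/10) = 4.834e+05 → L_total = 10·log₁₀(4.834e+05) = 56.84 dB(A).

56.8 dB(A)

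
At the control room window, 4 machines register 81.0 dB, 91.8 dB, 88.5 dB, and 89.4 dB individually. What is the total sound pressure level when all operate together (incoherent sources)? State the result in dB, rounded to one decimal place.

For uncorrelated sources the intensities add, so convert each level to linear form, sum, and take 10·log₁₀ of the total.
Σ 10^(L/10) = 10^(81.0/10) + 10^(91.8/10) + 10^(88.5/10) + 10^(89.4/10) = 3.218e+09.
L_total = 10·log₁₀(3.218e+09) = 95.08 dB.

95.1 dB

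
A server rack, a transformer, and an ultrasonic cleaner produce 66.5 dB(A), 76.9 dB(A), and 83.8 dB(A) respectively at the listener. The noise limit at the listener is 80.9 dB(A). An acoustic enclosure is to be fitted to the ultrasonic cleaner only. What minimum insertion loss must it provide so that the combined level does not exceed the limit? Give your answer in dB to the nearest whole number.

5 dB

Fixed contribution from the other sources: Σ 10^(L/10) = 10^(66.5/10) + 10^(76.9/10) = 5.344e+07 (77.28 dB(A)).
To meet 80.9 dB(A) overall, the treated ultrasonic cleaner may contribute at most 10^(80.9/10) − 5.344e+07 = 6.958e+07, i.e. 78.42 dB(A).
Required insertion loss = 83.8 − 78.42 = 5.38 dB.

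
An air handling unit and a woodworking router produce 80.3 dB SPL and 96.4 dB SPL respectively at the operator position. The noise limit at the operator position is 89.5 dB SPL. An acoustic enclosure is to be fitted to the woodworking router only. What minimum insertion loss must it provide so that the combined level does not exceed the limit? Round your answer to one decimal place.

7.5 dB

Fixed contribution from the other source: Σ 10^(L/10) = 10^(80.3/10) = 1.072e+08 (80.30 dB SPL).
To meet 89.5 dB SPL overall, the treated woodworking router may contribute at most 10^(89.5/10) − 1.072e+08 = 7.841e+08, i.e. 88.94 dB SPL.
So the woodworking router must be reduced from 96.4 to 88.94 dB SPL: IL = 7.46 dB.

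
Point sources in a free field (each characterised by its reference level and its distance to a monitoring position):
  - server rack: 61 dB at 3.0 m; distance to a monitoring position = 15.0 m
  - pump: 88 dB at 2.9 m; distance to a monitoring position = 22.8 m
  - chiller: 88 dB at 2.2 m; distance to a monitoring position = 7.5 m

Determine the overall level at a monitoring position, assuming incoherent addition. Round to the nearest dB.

Apply inverse-square spreading to bring every level to the receiver, then sum 10^(L/10).
server rack: 61 − 20·log₁₀(15.0/3.0) = 61 − 13.98 = 47.02 dB.
pump: 88 − 20·log₁₀(22.8/2.9) = 88 − 17.91 = 70.09 dB.
chiller: 88 − 20·log₁₀(7.5/2.2) = 88 − 10.65 = 77.35 dB.
Σ 10^(L/10) = 6.455e+07 → L_total = 10·log₁₀(6.455e+07) = 78.10 dB.

78 dB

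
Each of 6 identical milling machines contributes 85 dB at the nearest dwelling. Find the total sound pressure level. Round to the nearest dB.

93 dB

N identical incoherent sources raise the level by 10·log₁₀ N.
L_total = 85 + 10·log₁₀(6) = 85 + 7.782 = 92.78 dB.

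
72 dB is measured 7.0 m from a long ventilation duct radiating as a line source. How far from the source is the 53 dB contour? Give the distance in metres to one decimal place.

For a line source L₁ − L₂ = 10·log₁₀(r₂/r₁), so r₂ = r₁·10^((L₁−L₂)/10).
r₂ = 7.0·10^((72−53)/10) = 7.0·10^(19.0/10) = 556.03 m.

556.0 m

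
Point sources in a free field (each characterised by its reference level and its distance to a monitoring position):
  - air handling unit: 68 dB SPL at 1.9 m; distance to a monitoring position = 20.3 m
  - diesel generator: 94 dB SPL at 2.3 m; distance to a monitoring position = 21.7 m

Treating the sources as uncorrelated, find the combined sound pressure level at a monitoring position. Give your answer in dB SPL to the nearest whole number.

75 dB SPL

First find each source's level at the receiver (point-source: −20·log₁₀(r/r_ref)), then combine on an intensity basis.
air handling unit: 68 − 20·log₁₀(20.3/1.9) = 68 − 20.57 = 47.43 dB SPL.
diesel generator: 94 − 20·log₁₀(21.7/2.3) = 94 − 19.49 = 74.51 dB SPL.
Σ 10^(L/10) = 2.827e+07 → L_total = 10·log₁₀(2.827e+07) = 74.51 dB SPL.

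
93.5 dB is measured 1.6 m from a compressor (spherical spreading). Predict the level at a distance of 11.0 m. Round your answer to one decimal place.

Point-source attenuation: ΔL = 20·log₁₀(r₂/r₁) = 20·log₁₀(11.0/1.6) = 16.745 dB.
L₂ = 93.5 − 20·log₁₀(11.0/1.6) = 93.5 − 16.745 = 76.75 dB.

76.8 dB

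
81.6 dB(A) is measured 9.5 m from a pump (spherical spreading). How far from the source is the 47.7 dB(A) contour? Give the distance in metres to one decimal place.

470.7 m

Point-source spreading drops the level by 20·log₁₀(r₂/r₁); inverting, r₂/r₁ = 10^(ΔL/20).
r₂ = 9.5·10^((81.6−47.7)/20) = 9.5·10^(33.9/20) = 470.68 m.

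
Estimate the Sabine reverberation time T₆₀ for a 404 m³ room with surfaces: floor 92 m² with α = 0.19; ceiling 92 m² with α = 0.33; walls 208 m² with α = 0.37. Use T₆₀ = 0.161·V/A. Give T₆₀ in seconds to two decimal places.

0.52 s

Summing Sᵢαᵢ: 92·0.19 + 92·0.33 + 208·0.37 = 124.80 m².
T₆₀ = 0.161 × 404 / 124.80 = 0.521 s.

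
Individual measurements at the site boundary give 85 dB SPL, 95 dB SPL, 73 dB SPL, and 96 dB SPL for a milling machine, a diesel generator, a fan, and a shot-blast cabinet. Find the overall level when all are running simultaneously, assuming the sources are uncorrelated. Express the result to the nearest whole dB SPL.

For uncorrelated sources the intensities add, so convert each level to linear form, sum, and take 10·log₁₀ of the total.
Σ 10^(L/10) = 10^(85/10) + 10^(95/10) + 10^(73/10) + 10^(96/10) = 7.480e+09.
L_total = 10·log₁₀(7.480e+09) = 98.74 dB SPL.

99 dB SPL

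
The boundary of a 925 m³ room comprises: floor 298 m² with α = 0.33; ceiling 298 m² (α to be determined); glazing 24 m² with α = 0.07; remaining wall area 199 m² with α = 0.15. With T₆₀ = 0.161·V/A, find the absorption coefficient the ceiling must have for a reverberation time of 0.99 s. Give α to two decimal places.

From T₆₀ = 0.161·V/A, the target T₆₀ = 0.99 s needs A = 0.161·925/0.99 = 150.43 m².
Absorption from the other surfaces = 298·0.33 + 24·0.07 + 199·0.15 = 129.87 m², so the ceiling must supply 20.56 m² over 298 m².
α = 20.56/298 = 0.069.

0.07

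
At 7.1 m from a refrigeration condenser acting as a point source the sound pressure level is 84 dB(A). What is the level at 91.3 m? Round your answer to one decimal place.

61.8 dB(A)

For a point source, L₂ = L₁ − 20·log₁₀(r₂/r₁).
L₂ = 84 − 20·log₁₀(91.3/7.1) = 84 − 22.184 = 61.82 dB(A).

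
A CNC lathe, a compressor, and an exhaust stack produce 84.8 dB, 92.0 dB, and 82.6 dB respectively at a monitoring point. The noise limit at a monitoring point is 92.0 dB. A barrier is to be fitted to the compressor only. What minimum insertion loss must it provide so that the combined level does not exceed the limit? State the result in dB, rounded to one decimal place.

Fixed contribution from the other sources: Σ 10^(L/10) = 10^(84.8/10) + 10^(82.6/10) = 4.840e+08 (86.85 dB).
The limit corresponds to 10^(92.0/10) = 1.585e+09; subtracting the fixed part leaves 1.101e+09 for the compressor, i.e. 90.42 dB.
Required insertion loss = 92.0 − 90.42 = 1.58 dB.

1.6 dB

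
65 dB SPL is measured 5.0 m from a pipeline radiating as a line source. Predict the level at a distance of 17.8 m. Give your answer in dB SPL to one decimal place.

59.5 dB SPL

Line-source attenuation: ΔL = 10·log₁₀(r₂/r₁) = 10·log₁₀(17.8/5.0) = 5.514 dB.
L₂ = 65 − 10·log₁₀(17.8/5.0) = 65 − 5.514 = 59.49 dB SPL.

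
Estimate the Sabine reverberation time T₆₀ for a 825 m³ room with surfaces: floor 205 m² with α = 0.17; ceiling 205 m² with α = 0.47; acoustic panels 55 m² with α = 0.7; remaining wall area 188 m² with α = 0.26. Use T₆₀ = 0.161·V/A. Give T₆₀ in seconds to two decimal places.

0.61 s

Total absorption A = 205·0.17 + 205·0.47 + 55·0.7 + 188·0.26 = 218.58 m² sabins.
T₆₀ = 0.161 × 825 / 218.58 = 0.608 s.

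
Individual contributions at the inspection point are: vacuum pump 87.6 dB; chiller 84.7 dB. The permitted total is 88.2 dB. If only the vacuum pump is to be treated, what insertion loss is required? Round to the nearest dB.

The untreated sources together contribute 10^(84.7/10) = 2.951e+08, i.e. 84.70 dB.
The limit corresponds to 10^(88.2/10) = 6.607e+08; subtracting the fixed part leaves 3.656e+08 for the vacuum pump, i.e. 85.63 dB.
So the vacuum pump must be reduced from 87.6 to 85.63 dB: IL = 1.97 dB.

2 dB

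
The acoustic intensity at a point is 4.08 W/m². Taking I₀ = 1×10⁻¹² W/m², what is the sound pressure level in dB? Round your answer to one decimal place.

I/I₀ = 4.08/10⁻¹² = 4.08×10^12, and L = 10·log₁₀(I/I₀).
L = 10·(0.6107 + 12) = 126.11 dB.

126.1 dB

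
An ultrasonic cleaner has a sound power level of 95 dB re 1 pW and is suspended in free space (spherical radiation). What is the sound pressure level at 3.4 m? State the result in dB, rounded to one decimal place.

Free-field spherical radiation: L_p = L_w − 10·log₁₀(4π·r²), r = 3.4 m.
4π·r² = 145.3 m², 10·log₁₀ of that is 21.622 dB.
L_p = 95 − 21.622 = 73.38 dB.

73.4 dB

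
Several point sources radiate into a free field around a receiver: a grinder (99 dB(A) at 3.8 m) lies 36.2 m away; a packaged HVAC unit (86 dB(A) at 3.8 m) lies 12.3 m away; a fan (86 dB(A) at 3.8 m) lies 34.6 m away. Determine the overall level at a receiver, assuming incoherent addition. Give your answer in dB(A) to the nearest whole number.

81 dB(A)

Propagate each source to the receiver with L = L_ref − 20·log₁₀(r/r_ref), then add intensities.
grinder: 99 − 20·log₁₀(36.2/3.8) = 99 − 19.58 = 79.42 dB(A).
packaged HVAC unit: 86 − 20·log₁₀(12.3/3.8) = 86 − 10.20 = 75.80 dB(A).
fan: 86 − 20·log₁₀(34.6/3.8) = 86 − 19.19 = 66.81 dB(A).
Σ 10^(L/10) = 1.303e+08 → L_total = 10·log₁₀(1.303e+08) = 81.15 dB(A).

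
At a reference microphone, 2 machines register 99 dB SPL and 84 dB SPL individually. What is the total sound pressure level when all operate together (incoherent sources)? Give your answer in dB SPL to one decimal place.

Incoherent sources combine by intensity addition: L_total = 10·log₁₀(Σ 10^(L_i/10)).
Σ 10^(L/10) = 10^(99/10) + 10^(84/10) = 8.194e+09.
L_total = 10·log₁₀(8.194e+09) = 99.14 dB SPL.

99.1 dB SPL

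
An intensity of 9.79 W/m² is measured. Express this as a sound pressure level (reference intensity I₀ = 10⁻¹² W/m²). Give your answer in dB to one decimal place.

129.9 dB

I/I₀ = 9.79/10⁻¹² = 9.79×10^12, and L = 10·log₁₀(I/I₀).
L = 10·(0.9908 + 12) = 129.91 dB.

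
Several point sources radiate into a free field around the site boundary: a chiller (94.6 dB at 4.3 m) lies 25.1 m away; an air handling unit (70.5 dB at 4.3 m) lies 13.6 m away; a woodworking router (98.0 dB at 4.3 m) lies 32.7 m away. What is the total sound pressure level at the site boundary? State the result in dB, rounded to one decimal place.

82.9 dB

First find each source's level at the receiver (point-source: −20·log₁₀(r/r_ref)), then combine on an intensity basis.
chiller: 94.6 − 20·log₁₀(25.1/4.3) = 94.6 − 15.32 = 79.28 dB.
air handling unit: 70.5 − 20·log₁₀(13.6/4.3) = 70.5 − 10.00 = 60.50 dB.
woodworking router: 98.0 − 20·log₁₀(32.7/4.3) = 98.0 − 17.62 = 80.38 dB.
Σ 10^(L/10) = 1.949e+08 → L_total = 10·log₁₀(1.949e+08) = 82.90 dB.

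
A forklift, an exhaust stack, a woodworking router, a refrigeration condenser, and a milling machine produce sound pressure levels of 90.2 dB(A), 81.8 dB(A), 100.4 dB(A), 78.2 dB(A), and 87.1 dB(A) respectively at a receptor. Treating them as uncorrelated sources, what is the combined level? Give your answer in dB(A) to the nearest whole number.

Incoherent sources combine by intensity addition: L_total = 10·log₁₀(Σ 10^(L_i/10)).
Σ 10^(L/10) = 10^(90.2/10) + 10^(81.8/10) + 10^(100.4/10) + 10^(78.2/10) + 10^(87.1/10) = 1.274e+10.
L_total = 10·log₁₀(1.274e+10) = 101.05 dB(A).

101 dB(A)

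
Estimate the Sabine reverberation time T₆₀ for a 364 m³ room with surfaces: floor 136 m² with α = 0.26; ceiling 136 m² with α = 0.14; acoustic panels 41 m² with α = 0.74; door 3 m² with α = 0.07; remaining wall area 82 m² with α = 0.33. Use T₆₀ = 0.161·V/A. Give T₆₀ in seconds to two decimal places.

Summing Sᵢαᵢ: 136·0.26 + 136·0.14 + 41·0.74 + 3·0.07 + 82·0.33 = 112.01 m².
T₆₀ = 0.161 × 364 / 112.01 = 0.523 s.

0.52 s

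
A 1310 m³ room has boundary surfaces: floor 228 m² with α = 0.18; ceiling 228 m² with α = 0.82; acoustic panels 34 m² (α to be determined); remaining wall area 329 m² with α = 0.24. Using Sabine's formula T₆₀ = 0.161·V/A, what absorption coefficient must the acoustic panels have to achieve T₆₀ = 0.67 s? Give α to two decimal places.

From T₆₀ = 0.161·V/A, the target T₆₀ = 0.67 s needs A = 0.161·1310/0.67 = 314.79 m².
Absorption from the other surfaces = 228·0.18 + 228·0.82 + 329·0.24 = 306.96 m², so the acoustic panels must supply 7.83 m² over 34 m².
α = 7.83/34 = 0.230.

0.23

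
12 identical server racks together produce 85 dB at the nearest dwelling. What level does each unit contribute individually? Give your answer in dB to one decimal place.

74.2 dB

Dividing the total intensity by 12 lowers the level by 10·log₁₀ 12 = 10.792 dB: L₁ = 85 − 10.792.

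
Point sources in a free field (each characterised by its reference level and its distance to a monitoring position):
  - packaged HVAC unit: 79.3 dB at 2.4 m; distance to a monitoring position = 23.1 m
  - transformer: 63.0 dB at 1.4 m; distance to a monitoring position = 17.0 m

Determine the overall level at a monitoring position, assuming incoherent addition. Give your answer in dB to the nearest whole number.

Propagate each source to the receiver with L = L_ref − 20·log₁₀(r/r_ref), then add intensities.
packaged HVAC unit: 79.3 − 20·log₁₀(23.1/2.4) = 79.3 − 19.67 = 59.63 dB.
transformer: 63.0 − 20·log₁₀(17.0/1.4) = 63.0 − 21.69 = 41.31 dB.
Σ 10^(L/10) = 9.323e+05 → L_total = 10·log₁₀(9.323e+05) = 59.70 dB.

60 dB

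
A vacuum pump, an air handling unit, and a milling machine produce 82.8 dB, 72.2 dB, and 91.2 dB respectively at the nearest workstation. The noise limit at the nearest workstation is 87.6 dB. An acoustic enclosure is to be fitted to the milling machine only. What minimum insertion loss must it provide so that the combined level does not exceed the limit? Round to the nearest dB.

Everything except the milling machine sums to 10^(82.8/10) + 10^(72.2/10) = 2.071e+08 in linear terms, 83.16 dB.
To meet 87.6 dB overall, the treated milling machine may contribute at most 10^(87.6/10) − 2.071e+08 = 3.683e+08, i.e. 85.66 dB.
Required insertion loss = 91.2 − 85.66 = 5.54 dB.

6 dB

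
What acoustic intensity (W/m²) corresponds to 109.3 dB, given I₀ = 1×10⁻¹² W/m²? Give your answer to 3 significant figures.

L = 10·log₁₀(I/I₀) ⇒ I = I₀·10^(L/10) = 10⁻¹² × 10^10.93.

0.0851 W/m²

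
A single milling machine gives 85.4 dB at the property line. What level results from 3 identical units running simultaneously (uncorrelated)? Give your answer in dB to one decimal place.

L_total = L₁ + 10·log₁₀ N for N identical incoherent sources.
L_total = 85.4 + 10·log₁₀(3) = 85.4 + 4.771 = 90.17 dB.

90.2 dB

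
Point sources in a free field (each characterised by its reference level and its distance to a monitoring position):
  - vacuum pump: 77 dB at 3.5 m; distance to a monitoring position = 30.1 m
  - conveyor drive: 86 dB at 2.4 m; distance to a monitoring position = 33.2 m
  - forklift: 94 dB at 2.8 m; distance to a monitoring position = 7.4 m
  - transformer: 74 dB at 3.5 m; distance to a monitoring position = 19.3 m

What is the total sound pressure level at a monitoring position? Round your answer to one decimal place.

Apply inverse-square spreading to bring every level to the receiver, then sum 10^(L/10).
vacuum pump: 77 − 20·log₁₀(30.1/3.5) = 77 − 18.69 = 58.31 dB.
conveyor drive: 86 − 20·log₁₀(33.2/2.4) = 86 − 22.82 = 63.18 dB.
forklift: 94 − 20·log₁₀(7.4/2.8) = 94 − 8.44 = 85.56 dB.
transformer: 74 − 20·log₁₀(19.3/3.5) = 74 − 14.83 = 59.17 dB.
Σ 10^(L/10) = 3.632e+08 → L_total = 10·log₁₀(3.632e+08) = 85.60 dB.

85.6 dB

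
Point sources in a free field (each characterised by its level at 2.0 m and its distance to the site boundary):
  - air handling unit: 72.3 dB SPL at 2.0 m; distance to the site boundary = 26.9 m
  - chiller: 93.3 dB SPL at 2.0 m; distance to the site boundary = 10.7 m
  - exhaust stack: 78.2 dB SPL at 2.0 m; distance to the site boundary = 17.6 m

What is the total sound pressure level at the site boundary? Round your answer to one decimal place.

78.8 dB SPL

Propagate each source to the receiver with L = L_ref − 20·log₁₀(r/r_ref), then add intensities.
air handling unit: 72.3 − 20·log₁₀(26.9/2.0) = 72.3 − 22.57 = 49.73 dB SPL.
chiller: 93.3 − 20·log₁₀(10.7/2.0) = 93.3 − 14.57 = 78.73 dB SPL.
exhaust stack: 78.2 − 20·log₁₀(17.6/2.0) = 78.2 − 18.89 = 59.31 dB SPL.
Σ 10^(L/10) = 7.564e+07 → L_total = 10·log₁₀(7.564e+07) = 78.79 dB SPL.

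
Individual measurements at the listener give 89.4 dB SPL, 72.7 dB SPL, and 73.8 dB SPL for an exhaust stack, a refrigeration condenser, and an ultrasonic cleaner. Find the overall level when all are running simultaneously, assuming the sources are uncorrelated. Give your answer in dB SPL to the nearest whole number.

90 dB SPL

Incoherent sources combine by intensity addition: L_total = 10·log₁₀(Σ 10^(L_i/10)).
Σ 10^(L/10) = 10^(89.4/10) + 10^(72.7/10) + 10^(73.8/10) = 9.136e+08.
L_total = 10·log₁₀(9.136e+08) = 89.61 dB SPL.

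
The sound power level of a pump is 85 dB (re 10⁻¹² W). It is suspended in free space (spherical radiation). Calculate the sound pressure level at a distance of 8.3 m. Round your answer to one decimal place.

L_p = L_w − 10·log₁₀(4π·r²) with r = 8.3 m.
4π·r² = 865.7 m², 10·log₁₀ of that is 29.374 dB.
L_p = 85 − 29.374 = 55.63 dB.

55.6 dB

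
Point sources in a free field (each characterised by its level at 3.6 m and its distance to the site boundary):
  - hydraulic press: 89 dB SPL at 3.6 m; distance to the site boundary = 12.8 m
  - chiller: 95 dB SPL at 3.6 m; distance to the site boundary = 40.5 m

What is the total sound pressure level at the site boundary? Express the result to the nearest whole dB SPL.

Propagate each source to the receiver with L = L_ref − 20·log₁₀(r/r_ref), then add intensities.
hydraulic press: 89 − 20·log₁₀(12.8/3.6) = 89 − 11.02 = 77.98 dB SPL.
chiller: 95 − 20·log₁₀(40.5/3.6) = 95 − 21.02 = 73.98 dB SPL.
Σ 10^(L/10) = 8.782e+07 → L_total = 10·log₁₀(8.782e+07) = 79.44 dB SPL.

79 dB SPL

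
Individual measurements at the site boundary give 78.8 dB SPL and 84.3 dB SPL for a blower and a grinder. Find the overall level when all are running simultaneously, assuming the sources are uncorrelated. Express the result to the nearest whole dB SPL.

85 dB SPL

Incoherent sources combine by intensity addition: L_total = 10·log₁₀(Σ 10^(L_i/10)).
Σ 10^(L/10) = 10^(78.8/10) + 10^(84.3/10) = 3.450e+08.
L_total = 10·log₁₀(3.450e+08) = 85.38 dB SPL.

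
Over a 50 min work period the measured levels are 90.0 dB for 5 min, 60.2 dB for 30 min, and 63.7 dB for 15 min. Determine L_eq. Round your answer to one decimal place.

L_eq = 10·log₁₀[(1/T)·Σ tᵢ·10^(Lᵢ/10)] with T = 50 min.
Σ tᵢ·10^(Lᵢ/10) = 5·10^(90.0/10) + 30·10^(60.2/10) + 15·10^(63.7/10) = 5.067e+09.
L_eq = 10·log₁₀(5.067e+09/50) = 80.06 dB.

80.1 dB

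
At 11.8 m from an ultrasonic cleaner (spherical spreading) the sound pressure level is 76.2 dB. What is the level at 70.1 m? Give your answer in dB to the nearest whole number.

61 dB

For a point source, L₂ = L₁ − 20·log₁₀(r₂/r₁).
L₂ = 76.2 − 20·log₁₀(70.1/11.8) = 76.2 − 15.477 = 60.72 dB.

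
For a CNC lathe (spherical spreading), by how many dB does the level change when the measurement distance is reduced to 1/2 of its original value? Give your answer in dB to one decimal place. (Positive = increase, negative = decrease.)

+6.0 dB

A point source loses 6 dB per doubling of distance; generally ΔL = −20·log₁₀(r₂/r₁).
ΔL = −20·log₁₀(0.5) = +6.02 dB.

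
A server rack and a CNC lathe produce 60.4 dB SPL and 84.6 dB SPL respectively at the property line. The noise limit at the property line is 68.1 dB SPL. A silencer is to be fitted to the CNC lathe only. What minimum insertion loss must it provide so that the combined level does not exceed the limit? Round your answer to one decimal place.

17.3 dB

Fixed contribution from the other source: Σ 10^(L/10) = 10^(60.4/10) = 1.096e+06 (60.40 dB SPL).
The limit corresponds to 10^(68.1/10) = 6.457e+06; subtracting the fixed part leaves 5.360e+06 for the CNC lathe, i.e. 67.29 dB SPL.
So the CNC lathe must be reduced from 84.6 to 67.29 dB SPL: IL = 17.31 dB.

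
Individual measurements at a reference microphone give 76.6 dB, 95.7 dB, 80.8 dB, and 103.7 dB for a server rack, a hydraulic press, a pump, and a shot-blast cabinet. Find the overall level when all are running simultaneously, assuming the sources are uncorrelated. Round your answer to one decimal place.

Incoherent sources combine by intensity addition: L_total = 10·log₁₀(Σ 10^(L_i/10)).
Σ 10^(L/10) = 10^(76.6/10) + 10^(95.7/10) + 10^(80.8/10) + 10^(103.7/10) = 2.732e+10.
L_total = 10·log₁₀(2.732e+10) = 104.37 dB.

104.4 dB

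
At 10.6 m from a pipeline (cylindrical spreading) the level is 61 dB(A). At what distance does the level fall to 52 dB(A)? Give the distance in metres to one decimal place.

84.2 m

For a line source L₁ − L₂ = 10·log₁₀(r₂/r₁), so r₂ = r₁·10^((L₁−L₂)/10).
r₂ = 10.6·10^((61−52)/10) = 10.6·10^(9.0/10) = 84.20 m.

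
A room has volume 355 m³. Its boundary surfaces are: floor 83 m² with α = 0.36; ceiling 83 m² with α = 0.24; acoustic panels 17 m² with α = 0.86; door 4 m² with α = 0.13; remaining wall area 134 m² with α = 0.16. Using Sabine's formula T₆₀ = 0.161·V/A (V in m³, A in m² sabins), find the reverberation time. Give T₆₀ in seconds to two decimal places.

Summing Sᵢαᵢ: 83·0.36 + 83·0.24 + 17·0.86 + 4·0.13 + 134·0.16 = 86.38 m².
T₆₀ = 0.161·V/A = 0.161·355/86.38 = 0.662 s.

0.66 s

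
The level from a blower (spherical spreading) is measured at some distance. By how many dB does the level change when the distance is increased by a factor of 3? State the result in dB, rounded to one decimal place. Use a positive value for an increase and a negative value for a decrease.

With spherical spreading the level changes by −20·log₁₀(r₂/r₁).
ΔL = −20·log₁₀(3) = -9.54 dB.

-9.5 dB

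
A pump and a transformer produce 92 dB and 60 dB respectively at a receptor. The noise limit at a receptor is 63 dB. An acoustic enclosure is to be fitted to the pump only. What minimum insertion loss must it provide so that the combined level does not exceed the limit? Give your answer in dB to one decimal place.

32.0 dB

Fixed contribution from the other source: Σ 10^(L/10) = 10^(60/10) = 1.000e+06 (60.00 dB).
The limit corresponds to 10^(63/10) = 1.995e+06; subtracting the fixed part leaves 9.953e+05 for the pump, i.e. 59.98 dB.
Required insertion loss = 92 − 59.98 = 32.02 dB.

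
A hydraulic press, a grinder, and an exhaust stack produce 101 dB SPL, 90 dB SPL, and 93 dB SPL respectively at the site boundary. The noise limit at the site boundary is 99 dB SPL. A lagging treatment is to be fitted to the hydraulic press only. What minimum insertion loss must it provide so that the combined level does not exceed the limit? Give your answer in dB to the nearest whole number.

Fixed contribution from the other sources: Σ 10^(L/10) = 10^(90/10) + 10^(93/10) = 2.995e+09 (94.76 dB SPL).
To meet 99 dB SPL overall, the treated hydraulic press may contribute at most 10^(99/10) − 2.995e+09 = 4.948e+09, i.e. 96.94 dB SPL.
Required insertion loss = 101 − 96.94 = 4.06 dB.

4 dB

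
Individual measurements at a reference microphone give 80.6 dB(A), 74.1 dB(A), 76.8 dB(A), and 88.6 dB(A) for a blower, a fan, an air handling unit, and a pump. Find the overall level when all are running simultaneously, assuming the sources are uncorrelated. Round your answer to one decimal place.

For uncorrelated sources the intensities add, so convert each level to linear form, sum, and take 10·log₁₀ of the total.
Σ 10^(L/10) = 10^(80.6/10) + 10^(74.1/10) + 10^(76.8/10) + 10^(88.6/10) = 9.128e+08.
L_total = 10·log₁₀(9.128e+08) = 89.60 dB(A).

89.6 dB(A)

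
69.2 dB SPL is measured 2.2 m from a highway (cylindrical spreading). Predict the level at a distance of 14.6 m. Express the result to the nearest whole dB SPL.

61 dB SPL

Cylindrical spreading from a line source gives a 10·log₁₀(r₂/r₁) drop.
L₂ = 69.2 − 10·log₁₀(14.6/2.2) = 69.2 − 8.219 = 60.98 dB SPL.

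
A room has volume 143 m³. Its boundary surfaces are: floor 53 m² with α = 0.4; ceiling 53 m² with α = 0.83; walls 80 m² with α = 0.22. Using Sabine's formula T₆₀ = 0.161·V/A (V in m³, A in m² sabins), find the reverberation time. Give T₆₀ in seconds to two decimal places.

0.28 s

Summing Sᵢαᵢ: 53·0.4 + 53·0.83 + 80·0.22 = 82.79 m².
T₆₀ = 0.161 × 143 / 82.79 = 0.278 s.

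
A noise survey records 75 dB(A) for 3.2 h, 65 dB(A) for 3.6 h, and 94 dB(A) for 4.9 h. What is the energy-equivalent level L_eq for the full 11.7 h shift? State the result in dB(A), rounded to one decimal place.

The energy average is taken in the linear domain: L_eq = 10·log₁₀[(Σ tᵢ·10^(Lᵢ/10))/T], T = 11.7 h.
Σ tᵢ·10^(Lᵢ/10) = 3.2·10^(75/10) + 3.6·10^(65/10) + 4.9·10^(94/10) = 1.242e+10.
L_eq = 10·log₁₀(1.242e+10/11.7) = 90.26 dB(A).

90.3 dB(A)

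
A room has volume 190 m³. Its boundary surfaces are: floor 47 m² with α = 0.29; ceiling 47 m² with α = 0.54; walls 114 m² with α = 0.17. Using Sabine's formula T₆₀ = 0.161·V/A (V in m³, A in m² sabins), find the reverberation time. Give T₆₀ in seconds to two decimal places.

0.52 s

A = Σ Sᵢαᵢ = 47·0.29 + 47·0.54 + 114·0.17 = 58.39 m².
T₆₀ = 0.161 × 190 / 58.39 = 0.524 s.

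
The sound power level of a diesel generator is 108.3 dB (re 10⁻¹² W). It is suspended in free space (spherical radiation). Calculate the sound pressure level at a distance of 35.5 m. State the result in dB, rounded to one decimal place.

66.3 dB

The power spreads over a sphere of area 4π·r², so L_p = L_w − 10·log₁₀(4π·r²).
4π·r² = 1.584e+04 m², 10·log₁₀ of that is 41.997 dB.
L_p = 108.3 − 41.997 = 66.30 dB.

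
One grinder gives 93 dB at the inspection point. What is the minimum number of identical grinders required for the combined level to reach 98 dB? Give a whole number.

Need L₁ + 10·log₁₀ N ≥ 98, i.e. log₁₀ N ≥ 0.50.
N ≥ 10^(5.0/10) = 3.162, so N = 4.

4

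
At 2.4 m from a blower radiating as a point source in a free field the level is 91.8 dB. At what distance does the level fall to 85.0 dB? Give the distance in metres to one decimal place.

5.3 m

Point-source spreading drops the level by 20·log₁₀(r₂/r₁); inverting, r₂/r₁ = 10^(ΔL/20).
r₂ = 2.4·10^((91.8−85.0)/20) = 2.4·10^(6.8/20) = 5.25 m.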